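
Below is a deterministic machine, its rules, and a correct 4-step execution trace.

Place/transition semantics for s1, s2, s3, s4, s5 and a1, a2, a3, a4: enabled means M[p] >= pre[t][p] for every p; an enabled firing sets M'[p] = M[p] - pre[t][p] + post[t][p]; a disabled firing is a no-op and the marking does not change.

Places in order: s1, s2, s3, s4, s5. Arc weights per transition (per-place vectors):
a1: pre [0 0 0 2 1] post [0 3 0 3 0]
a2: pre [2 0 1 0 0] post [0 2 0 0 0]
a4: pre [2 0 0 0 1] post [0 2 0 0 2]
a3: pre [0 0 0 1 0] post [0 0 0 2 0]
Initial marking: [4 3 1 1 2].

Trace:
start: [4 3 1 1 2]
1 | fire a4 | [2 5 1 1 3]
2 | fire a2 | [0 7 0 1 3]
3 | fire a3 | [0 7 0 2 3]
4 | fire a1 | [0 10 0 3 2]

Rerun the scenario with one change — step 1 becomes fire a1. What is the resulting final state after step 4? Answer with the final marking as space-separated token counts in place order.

(re-executing from step 1 with the substitution; state before step 1: [4 3 1 1 2])
1 | fire a1 | [4 3 1 1 2]
2 | fire a2 | [2 5 0 1 2]
3 | fire a3 | [2 5 0 2 2]
4 | fire a1 | [2 8 0 3 1]

2 8 0 3 1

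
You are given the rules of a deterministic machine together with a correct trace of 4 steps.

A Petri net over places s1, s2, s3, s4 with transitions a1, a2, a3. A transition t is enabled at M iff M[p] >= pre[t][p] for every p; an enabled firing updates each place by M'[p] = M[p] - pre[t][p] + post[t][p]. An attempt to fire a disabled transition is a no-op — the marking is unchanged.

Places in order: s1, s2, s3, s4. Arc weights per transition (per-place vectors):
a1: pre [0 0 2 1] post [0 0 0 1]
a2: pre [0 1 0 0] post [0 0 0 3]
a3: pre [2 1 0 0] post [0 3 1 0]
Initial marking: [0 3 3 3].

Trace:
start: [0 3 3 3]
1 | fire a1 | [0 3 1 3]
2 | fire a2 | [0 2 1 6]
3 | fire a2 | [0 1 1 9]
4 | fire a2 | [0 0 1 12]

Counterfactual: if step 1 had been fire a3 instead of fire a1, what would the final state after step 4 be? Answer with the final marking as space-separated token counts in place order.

0 0 3 12

(re-executing from step 1 with the substitution; state before step 1: [0 3 3 3])
1 | fire a3 | [0 3 3 3]
2 | fire a2 | [0 2 3 6]
3 | fire a2 | [0 1 3 9]
4 | fire a2 | [0 0 3 12]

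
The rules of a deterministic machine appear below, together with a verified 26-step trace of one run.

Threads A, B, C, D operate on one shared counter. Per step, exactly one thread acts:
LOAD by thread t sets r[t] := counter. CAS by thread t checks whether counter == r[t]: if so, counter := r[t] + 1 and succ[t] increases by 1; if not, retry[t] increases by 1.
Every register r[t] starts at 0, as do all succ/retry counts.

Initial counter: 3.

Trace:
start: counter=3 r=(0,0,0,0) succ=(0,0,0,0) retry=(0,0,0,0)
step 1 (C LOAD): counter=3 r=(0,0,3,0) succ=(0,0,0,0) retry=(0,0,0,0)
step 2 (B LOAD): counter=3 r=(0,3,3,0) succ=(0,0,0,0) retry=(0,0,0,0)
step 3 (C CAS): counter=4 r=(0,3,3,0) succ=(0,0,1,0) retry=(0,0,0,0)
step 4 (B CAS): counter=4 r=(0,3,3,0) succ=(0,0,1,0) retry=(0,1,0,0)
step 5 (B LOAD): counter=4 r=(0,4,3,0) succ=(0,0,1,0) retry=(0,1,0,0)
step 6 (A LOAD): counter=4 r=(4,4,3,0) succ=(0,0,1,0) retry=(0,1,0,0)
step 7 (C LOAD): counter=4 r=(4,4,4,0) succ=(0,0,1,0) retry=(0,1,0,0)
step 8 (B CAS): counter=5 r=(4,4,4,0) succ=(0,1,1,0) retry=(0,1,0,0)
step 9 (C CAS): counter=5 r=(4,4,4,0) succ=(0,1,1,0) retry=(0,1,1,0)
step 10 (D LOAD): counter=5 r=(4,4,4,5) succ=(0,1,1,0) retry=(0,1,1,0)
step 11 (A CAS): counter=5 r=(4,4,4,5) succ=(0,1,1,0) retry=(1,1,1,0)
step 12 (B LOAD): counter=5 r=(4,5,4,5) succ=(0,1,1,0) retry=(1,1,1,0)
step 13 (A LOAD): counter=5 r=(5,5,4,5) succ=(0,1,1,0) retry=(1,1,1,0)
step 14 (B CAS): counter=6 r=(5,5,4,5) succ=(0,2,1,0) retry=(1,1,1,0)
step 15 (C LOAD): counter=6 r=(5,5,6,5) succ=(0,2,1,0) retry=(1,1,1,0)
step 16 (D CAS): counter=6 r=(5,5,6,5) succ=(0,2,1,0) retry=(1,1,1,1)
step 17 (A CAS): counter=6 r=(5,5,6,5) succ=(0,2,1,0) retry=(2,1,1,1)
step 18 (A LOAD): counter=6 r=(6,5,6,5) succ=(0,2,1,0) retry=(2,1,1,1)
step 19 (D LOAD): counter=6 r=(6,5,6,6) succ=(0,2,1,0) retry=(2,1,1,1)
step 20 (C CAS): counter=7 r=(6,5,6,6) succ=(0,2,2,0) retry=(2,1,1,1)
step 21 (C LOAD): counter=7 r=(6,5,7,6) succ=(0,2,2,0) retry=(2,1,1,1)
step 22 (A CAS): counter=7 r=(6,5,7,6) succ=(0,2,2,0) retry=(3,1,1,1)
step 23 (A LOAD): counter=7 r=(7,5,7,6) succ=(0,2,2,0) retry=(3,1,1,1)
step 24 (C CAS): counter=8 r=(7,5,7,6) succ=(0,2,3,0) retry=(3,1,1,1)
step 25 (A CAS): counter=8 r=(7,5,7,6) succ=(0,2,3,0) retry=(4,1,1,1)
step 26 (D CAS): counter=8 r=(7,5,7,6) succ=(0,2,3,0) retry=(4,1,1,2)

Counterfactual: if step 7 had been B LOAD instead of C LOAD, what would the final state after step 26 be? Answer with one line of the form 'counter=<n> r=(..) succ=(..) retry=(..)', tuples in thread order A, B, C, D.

counter=8 r=(7,5,7,6) succ=(0,2,3,0) retry=(4,1,1,2)

(re-executing from step 7 with the substitution; state before step 7: counter=4 r=(4,4,3,0) succ=(0,0,1,0) retry=(0,1,0,0))
step 7 (B LOAD): counter=4 r=(4,4,3,0) succ=(0,0,1,0) retry=(0,1,0,0)
step 8 (B CAS): counter=5 r=(4,4,3,0) succ=(0,1,1,0) retry=(0,1,0,0)
step 9 (C CAS): counter=5 r=(4,4,3,0) succ=(0,1,1,0) retry=(0,1,1,0)
step 10 (D LOAD): counter=5 r=(4,4,3,5) succ=(0,1,1,0) retry=(0,1,1,0)
step 11 (A CAS): counter=5 r=(4,4,3,5) succ=(0,1,1,0) retry=(1,1,1,0)
step 12 (B LOAD): counter=5 r=(4,5,3,5) succ=(0,1,1,0) retry=(1,1,1,0)
step 13 (A LOAD): counter=5 r=(5,5,3,5) succ=(0,1,1,0) retry=(1,1,1,0)
step 14 (B CAS): counter=6 r=(5,5,3,5) succ=(0,2,1,0) retry=(1,1,1,0)
step 15 (C LOAD): counter=6 r=(5,5,6,5) succ=(0,2,1,0) retry=(1,1,1,0)
step 16 (D CAS): counter=6 r=(5,5,6,5) succ=(0,2,1,0) retry=(1,1,1,1)
step 17 (A CAS): counter=6 r=(5,5,6,5) succ=(0,2,1,0) retry=(2,1,1,1)
step 18 (A LOAD): counter=6 r=(6,5,6,5) succ=(0,2,1,0) retry=(2,1,1,1)
step 19 (D LOAD): counter=6 r=(6,5,6,6) succ=(0,2,1,0) retry=(2,1,1,1)
step 20 (C CAS): counter=7 r=(6,5,6,6) succ=(0,2,2,0) retry=(2,1,1,1)
step 21 (C LOAD): counter=7 r=(6,5,7,6) succ=(0,2,2,0) retry=(2,1,1,1)
step 22 (A CAS): counter=7 r=(6,5,7,6) succ=(0,2,2,0) retry=(3,1,1,1)
step 23 (A LOAD): counter=7 r=(7,5,7,6) succ=(0,2,2,0) retry=(3,1,1,1)
step 24 (C CAS): counter=8 r=(7,5,7,6) succ=(0,2,3,0) retry=(3,1,1,1)
step 25 (A CAS): counter=8 r=(7,5,7,6) succ=(0,2,3,0) retry=(4,1,1,1)
step 26 (D CAS): counter=8 r=(7,5,7,6) succ=(0,2,3,0) retry=(4,1,1,2)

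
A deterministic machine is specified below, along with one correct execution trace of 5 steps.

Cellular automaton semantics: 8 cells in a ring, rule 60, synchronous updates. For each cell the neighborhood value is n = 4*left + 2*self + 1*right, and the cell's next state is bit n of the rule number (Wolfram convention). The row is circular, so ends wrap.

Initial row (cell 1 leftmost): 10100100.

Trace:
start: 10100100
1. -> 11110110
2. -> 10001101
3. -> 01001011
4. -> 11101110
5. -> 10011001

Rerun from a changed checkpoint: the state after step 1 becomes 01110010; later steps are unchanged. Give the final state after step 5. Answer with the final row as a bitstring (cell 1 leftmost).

state after step 1 := 01110010
2. -> 01001011
3. -> 11101110
4. -> 10011001
5. -> 01010101

01010101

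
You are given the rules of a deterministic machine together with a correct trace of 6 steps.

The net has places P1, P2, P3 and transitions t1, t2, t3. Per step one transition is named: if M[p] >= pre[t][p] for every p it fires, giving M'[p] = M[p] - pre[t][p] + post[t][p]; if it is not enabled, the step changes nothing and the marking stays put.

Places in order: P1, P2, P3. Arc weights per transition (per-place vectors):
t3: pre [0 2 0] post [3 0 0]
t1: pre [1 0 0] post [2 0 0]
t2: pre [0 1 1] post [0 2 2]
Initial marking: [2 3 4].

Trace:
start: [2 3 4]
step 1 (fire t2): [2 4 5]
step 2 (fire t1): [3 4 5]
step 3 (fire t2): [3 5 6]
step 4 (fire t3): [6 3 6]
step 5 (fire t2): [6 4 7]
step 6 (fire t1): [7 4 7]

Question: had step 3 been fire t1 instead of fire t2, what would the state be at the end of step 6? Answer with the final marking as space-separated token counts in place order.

(re-executing from step 3 with the substitution; state before step 3: [3 4 5])
step 3 (fire t1): [4 4 5]
step 4 (fire t3): [7 2 5]
step 5 (fire t2): [7 3 6]
step 6 (fire t1): [8 3 6]

8 3 6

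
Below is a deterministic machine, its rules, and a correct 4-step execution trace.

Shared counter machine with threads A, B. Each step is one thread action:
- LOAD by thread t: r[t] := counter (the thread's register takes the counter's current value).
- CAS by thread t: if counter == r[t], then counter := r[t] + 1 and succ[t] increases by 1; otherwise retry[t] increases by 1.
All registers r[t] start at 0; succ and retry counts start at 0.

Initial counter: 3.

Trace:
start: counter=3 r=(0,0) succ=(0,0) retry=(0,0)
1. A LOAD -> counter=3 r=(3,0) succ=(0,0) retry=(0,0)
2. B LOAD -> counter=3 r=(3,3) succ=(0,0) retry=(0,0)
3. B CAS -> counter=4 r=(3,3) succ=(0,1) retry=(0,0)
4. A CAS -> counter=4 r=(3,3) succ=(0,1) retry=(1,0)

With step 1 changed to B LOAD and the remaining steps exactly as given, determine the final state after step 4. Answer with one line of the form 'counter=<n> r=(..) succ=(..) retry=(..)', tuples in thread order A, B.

(re-executing from step 1 with the substitution; state before step 1: counter=3 r=(0,0) succ=(0,0) retry=(0,0))
1. B LOAD -> counter=3 r=(0,3) succ=(0,0) retry=(0,0)
2. B LOAD -> counter=3 r=(0,3) succ=(0,0) retry=(0,0)
3. B CAS -> counter=4 r=(0,3) succ=(0,1) retry=(0,0)
4. A CAS -> counter=4 r=(0,3) succ=(0,1) retry=(1,0)

counter=4 r=(0,3) succ=(0,1) retry=(1,0)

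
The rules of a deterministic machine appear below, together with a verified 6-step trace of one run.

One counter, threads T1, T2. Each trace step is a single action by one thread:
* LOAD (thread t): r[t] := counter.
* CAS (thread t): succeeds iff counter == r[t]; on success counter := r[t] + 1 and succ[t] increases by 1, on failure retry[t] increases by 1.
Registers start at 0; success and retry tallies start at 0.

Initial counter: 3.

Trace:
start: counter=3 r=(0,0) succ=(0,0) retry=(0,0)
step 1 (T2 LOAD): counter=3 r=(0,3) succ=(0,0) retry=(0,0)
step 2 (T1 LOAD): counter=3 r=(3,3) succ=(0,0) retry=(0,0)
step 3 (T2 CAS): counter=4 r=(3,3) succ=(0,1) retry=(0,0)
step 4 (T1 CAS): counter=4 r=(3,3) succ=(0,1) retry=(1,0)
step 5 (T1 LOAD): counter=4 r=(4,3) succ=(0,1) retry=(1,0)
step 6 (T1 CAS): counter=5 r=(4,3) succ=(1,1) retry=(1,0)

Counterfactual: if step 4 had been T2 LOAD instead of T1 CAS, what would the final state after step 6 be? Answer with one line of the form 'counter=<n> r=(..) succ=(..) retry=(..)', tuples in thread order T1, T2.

counter=5 r=(4,4) succ=(1,1) retry=(0,0)

(re-executing from step 4 with the substitution; state before step 4: counter=4 r=(3,3) succ=(0,1) retry=(0,0))
step 4 (T2 LOAD): counter=4 r=(3,4) succ=(0,1) retry=(0,0)
step 5 (T1 LOAD): counter=4 r=(4,4) succ=(0,1) retry=(0,0)
step 6 (T1 CAS): counter=5 r=(4,4) succ=(1,1) retry=(0,0)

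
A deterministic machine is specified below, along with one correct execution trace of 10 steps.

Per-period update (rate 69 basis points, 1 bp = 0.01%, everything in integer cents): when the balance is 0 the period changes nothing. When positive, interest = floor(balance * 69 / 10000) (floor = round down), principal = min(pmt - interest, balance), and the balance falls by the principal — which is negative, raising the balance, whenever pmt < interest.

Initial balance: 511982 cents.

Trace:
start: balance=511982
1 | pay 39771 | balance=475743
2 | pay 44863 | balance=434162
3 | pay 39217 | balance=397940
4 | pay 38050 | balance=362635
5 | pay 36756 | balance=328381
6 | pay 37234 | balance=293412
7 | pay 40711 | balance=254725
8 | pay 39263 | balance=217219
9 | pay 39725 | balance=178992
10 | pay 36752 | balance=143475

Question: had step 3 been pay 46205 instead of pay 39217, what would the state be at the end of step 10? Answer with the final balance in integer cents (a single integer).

(re-executing from step 3 with the substitution; state before step 3: balance=434162)
3 | pay 46205 | balance=390952
4 | pay 38050 | balance=355599
5 | pay 36756 | balance=321296
6 | pay 37234 | balance=286278
7 | pay 40711 | balance=247542
8 | pay 39263 | balance=209987
9 | pay 39725 | balance=171710
10 | pay 36752 | balance=136142

136142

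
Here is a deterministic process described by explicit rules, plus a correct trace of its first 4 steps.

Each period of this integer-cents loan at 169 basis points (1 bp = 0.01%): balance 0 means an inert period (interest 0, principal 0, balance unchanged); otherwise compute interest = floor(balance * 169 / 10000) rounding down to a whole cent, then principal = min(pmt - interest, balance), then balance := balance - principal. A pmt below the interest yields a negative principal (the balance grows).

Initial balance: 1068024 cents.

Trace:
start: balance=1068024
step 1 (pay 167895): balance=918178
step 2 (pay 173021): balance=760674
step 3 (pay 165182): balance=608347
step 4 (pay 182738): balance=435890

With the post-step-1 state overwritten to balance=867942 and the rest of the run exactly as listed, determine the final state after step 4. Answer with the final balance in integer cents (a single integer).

383064

state after step 1 := balance=867942
step 2 (pay 173021): balance=709589
step 3 (pay 165182): balance=556399
step 4 (pay 182738): balance=383064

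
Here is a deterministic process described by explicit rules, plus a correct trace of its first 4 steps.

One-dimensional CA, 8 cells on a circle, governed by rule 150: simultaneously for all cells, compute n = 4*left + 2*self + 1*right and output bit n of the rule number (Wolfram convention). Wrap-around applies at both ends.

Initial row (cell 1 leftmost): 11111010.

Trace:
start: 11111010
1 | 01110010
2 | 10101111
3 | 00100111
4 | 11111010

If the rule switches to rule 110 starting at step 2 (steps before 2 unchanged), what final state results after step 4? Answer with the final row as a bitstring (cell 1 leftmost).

00000000

(re-executing steps 2..4 under rule 110; state before step 2: 01110010)
2 | 11010110
3 | 11111111
4 | 00000000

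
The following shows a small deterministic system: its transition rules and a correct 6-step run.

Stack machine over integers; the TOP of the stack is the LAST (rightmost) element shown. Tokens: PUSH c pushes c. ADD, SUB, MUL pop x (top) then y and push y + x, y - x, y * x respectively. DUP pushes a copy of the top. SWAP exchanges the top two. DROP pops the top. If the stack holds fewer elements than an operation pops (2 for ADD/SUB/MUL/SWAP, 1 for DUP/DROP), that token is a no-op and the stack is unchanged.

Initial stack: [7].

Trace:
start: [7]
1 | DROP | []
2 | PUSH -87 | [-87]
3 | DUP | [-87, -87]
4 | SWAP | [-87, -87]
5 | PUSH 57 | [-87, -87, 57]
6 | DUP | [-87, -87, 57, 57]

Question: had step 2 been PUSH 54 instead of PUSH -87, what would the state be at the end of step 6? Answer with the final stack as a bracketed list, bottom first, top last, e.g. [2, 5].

[54, 54, 57, 57]

(re-executing from step 2 with the substitution; state before step 2: [])
2 | PUSH 54 | [54]
3 | DUP | [54, 54]
4 | SWAP | [54, 54]
5 | PUSH 57 | [54, 54, 57]
6 | DUP | [54, 54, 57, 57]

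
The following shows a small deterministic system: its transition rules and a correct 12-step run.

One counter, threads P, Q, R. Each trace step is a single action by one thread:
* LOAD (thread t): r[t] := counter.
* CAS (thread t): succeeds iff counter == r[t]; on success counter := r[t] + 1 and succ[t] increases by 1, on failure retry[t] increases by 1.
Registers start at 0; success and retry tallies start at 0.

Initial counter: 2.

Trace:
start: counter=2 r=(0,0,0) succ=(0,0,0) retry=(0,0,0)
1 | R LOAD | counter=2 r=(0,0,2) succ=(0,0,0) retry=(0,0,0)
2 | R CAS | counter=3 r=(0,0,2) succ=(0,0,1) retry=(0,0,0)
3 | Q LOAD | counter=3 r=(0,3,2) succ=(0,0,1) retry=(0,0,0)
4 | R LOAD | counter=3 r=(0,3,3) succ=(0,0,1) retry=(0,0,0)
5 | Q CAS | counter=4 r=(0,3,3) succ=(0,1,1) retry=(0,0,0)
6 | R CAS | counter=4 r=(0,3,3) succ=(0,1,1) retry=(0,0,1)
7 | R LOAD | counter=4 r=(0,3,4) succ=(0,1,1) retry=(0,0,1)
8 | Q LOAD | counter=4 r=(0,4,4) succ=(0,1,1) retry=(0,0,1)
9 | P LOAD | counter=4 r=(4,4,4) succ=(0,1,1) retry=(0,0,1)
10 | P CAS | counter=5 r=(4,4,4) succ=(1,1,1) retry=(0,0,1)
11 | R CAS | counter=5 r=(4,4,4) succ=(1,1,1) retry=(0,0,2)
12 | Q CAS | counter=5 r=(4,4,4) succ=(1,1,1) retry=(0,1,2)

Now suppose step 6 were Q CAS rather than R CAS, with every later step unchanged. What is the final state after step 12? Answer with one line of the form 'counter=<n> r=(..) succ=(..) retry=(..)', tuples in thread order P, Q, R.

counter=5 r=(4,4,4) succ=(1,1,1) retry=(0,2,1)

(re-executing from step 6 with the substitution; state before step 6: counter=4 r=(0,3,3) succ=(0,1,1) retry=(0,0,0))
6 | Q CAS | counter=4 r=(0,3,3) succ=(0,1,1) retry=(0,1,0)
7 | R LOAD | counter=4 r=(0,3,4) succ=(0,1,1) retry=(0,1,0)
8 | Q LOAD | counter=4 r=(0,4,4) succ=(0,1,1) retry=(0,1,0)
9 | P LOAD | counter=4 r=(4,4,4) succ=(0,1,1) retry=(0,1,0)
10 | P CAS | counter=5 r=(4,4,4) succ=(1,1,1) retry=(0,1,0)
11 | R CAS | counter=5 r=(4,4,4) succ=(1,1,1) retry=(0,1,1)
12 | Q CAS | counter=5 r=(4,4,4) succ=(1,1,1) retry=(0,2,1)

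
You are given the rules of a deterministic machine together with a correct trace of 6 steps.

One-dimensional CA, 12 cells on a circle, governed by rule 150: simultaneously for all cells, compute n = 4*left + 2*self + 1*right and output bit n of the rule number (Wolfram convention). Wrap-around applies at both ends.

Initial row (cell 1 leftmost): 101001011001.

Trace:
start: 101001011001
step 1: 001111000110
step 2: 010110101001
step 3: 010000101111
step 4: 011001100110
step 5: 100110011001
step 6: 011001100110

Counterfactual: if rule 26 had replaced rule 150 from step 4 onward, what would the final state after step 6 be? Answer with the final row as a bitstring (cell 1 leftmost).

100100100010

(re-executing steps 4..6 under rule 26; state before step 4: 010000101111)
step 4: 001001001000
step 5: 010110110100
step 6: 100100100010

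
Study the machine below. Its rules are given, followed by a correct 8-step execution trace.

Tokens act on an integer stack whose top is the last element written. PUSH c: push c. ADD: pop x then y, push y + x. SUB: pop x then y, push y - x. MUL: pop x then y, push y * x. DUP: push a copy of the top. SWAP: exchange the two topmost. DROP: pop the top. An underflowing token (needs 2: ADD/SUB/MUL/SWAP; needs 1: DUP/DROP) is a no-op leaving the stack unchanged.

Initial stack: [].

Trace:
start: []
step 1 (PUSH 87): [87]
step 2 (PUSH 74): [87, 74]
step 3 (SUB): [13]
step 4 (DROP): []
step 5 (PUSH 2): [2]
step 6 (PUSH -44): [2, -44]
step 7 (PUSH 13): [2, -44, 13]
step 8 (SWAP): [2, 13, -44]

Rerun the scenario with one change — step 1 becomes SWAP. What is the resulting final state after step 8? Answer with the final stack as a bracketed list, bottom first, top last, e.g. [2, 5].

(re-executing from step 1 with the substitution; state before step 1: [])
step 1 (SWAP): []
step 2 (PUSH 74): [74]
step 3 (SUB): [74]
step 4 (DROP): []
step 5 (PUSH 2): [2]
step 6 (PUSH -44): [2, -44]
step 7 (PUSH 13): [2, -44, 13]
step 8 (SWAP): [2, 13, -44]

[2, 13, -44]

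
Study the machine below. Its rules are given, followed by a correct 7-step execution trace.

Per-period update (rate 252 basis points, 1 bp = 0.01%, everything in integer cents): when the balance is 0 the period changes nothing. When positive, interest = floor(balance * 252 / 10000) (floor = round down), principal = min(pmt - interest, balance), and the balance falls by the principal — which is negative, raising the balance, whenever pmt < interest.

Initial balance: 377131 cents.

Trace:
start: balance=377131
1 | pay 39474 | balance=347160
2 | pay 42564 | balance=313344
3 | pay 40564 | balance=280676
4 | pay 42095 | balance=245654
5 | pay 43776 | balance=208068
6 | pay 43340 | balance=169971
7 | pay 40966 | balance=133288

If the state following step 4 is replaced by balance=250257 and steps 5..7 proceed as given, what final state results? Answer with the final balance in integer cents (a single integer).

138248

state after step 4 := balance=250257
5 | pay 43776 | balance=212787
6 | pay 43340 | balance=174809
7 | pay 40966 | balance=138248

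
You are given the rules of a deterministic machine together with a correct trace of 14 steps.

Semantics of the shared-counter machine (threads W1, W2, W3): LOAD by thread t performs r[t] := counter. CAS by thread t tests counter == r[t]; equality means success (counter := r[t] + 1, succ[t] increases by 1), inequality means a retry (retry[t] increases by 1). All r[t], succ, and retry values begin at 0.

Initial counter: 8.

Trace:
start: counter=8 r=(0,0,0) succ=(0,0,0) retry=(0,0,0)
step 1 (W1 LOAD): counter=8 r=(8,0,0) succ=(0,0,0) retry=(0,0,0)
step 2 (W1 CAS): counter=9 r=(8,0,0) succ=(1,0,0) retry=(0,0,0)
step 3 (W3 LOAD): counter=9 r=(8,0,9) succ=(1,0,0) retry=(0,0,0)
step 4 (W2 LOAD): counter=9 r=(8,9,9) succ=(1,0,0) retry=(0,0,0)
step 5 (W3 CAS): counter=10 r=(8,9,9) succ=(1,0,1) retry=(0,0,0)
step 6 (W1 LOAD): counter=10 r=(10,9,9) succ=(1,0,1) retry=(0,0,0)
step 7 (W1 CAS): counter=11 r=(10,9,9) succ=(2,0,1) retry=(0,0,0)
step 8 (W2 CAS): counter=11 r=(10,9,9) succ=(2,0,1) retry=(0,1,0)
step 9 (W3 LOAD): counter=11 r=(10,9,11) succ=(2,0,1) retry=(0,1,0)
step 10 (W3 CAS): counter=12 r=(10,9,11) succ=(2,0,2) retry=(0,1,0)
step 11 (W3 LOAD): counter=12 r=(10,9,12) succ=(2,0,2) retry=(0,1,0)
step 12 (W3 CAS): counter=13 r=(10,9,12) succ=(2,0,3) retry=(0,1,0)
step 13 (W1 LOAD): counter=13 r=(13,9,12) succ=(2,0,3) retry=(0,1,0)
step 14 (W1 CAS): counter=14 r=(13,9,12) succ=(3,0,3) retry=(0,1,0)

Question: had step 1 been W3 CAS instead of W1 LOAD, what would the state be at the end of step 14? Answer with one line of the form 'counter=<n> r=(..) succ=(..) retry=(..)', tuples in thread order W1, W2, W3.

(re-executing from step 1 with the substitution; state before step 1: counter=8 r=(0,0,0) succ=(0,0,0) retry=(0,0,0))
step 1 (W3 CAS): counter=8 r=(0,0,0) succ=(0,0,0) retry=(0,0,1)
step 2 (W1 CAS): counter=8 r=(0,0,0) succ=(0,0,0) retry=(1,0,1)
step 3 (W3 LOAD): counter=8 r=(0,0,8) succ=(0,0,0) retry=(1,0,1)
step 4 (W2 LOAD): counter=8 r=(0,8,8) succ=(0,0,0) retry=(1,0,1)
step 5 (W3 CAS): counter=9 r=(0,8,8) succ=(0,0,1) retry=(1,0,1)
step 6 (W1 LOAD): counter=9 r=(9,8,8) succ=(0,0,1) retry=(1,0,1)
step 7 (W1 CAS): counter=10 r=(9,8,8) succ=(1,0,1) retry=(1,0,1)
step 8 (W2 CAS): counter=10 r=(9,8,8) succ=(1,0,1) retry=(1,1,1)
step 9 (W3 LOAD): counter=10 r=(9,8,10) succ=(1,0,1) retry=(1,1,1)
step 10 (W3 CAS): counter=11 r=(9,8,10) succ=(1,0,2) retry=(1,1,1)
step 11 (W3 LOAD): counter=11 r=(9,8,11) succ=(1,0,2) retry=(1,1,1)
step 12 (W3 CAS): counter=12 r=(9,8,11) succ=(1,0,3) retry=(1,1,1)
step 13 (W1 LOAD): counter=12 r=(12,8,11) succ=(1,0,3) retry=(1,1,1)
step 14 (W1 CAS): counter=13 r=(12,8,11) succ=(2,0,3) retry=(1,1,1)

counter=13 r=(12,8,11) succ=(2,0,3) retry=(1,1,1)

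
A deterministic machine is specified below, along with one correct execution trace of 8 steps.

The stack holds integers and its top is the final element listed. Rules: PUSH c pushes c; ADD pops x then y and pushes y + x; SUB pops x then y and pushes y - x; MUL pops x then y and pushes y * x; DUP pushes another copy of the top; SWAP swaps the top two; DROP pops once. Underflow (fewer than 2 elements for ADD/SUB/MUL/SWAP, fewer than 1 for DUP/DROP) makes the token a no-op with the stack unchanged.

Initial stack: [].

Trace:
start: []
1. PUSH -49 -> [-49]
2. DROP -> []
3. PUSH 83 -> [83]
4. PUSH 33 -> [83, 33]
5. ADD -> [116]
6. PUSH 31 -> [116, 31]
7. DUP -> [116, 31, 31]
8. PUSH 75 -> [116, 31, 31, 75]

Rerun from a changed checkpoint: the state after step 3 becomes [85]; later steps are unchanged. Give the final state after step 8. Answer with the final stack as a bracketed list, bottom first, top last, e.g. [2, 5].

state after step 3 := [85]
4. PUSH 33 -> [85, 33]
5. ADD -> [118]
6. PUSH 31 -> [118, 31]
7. DUP -> [118, 31, 31]
8. PUSH 75 -> [118, 31, 31, 75]

[118, 31, 31, 75]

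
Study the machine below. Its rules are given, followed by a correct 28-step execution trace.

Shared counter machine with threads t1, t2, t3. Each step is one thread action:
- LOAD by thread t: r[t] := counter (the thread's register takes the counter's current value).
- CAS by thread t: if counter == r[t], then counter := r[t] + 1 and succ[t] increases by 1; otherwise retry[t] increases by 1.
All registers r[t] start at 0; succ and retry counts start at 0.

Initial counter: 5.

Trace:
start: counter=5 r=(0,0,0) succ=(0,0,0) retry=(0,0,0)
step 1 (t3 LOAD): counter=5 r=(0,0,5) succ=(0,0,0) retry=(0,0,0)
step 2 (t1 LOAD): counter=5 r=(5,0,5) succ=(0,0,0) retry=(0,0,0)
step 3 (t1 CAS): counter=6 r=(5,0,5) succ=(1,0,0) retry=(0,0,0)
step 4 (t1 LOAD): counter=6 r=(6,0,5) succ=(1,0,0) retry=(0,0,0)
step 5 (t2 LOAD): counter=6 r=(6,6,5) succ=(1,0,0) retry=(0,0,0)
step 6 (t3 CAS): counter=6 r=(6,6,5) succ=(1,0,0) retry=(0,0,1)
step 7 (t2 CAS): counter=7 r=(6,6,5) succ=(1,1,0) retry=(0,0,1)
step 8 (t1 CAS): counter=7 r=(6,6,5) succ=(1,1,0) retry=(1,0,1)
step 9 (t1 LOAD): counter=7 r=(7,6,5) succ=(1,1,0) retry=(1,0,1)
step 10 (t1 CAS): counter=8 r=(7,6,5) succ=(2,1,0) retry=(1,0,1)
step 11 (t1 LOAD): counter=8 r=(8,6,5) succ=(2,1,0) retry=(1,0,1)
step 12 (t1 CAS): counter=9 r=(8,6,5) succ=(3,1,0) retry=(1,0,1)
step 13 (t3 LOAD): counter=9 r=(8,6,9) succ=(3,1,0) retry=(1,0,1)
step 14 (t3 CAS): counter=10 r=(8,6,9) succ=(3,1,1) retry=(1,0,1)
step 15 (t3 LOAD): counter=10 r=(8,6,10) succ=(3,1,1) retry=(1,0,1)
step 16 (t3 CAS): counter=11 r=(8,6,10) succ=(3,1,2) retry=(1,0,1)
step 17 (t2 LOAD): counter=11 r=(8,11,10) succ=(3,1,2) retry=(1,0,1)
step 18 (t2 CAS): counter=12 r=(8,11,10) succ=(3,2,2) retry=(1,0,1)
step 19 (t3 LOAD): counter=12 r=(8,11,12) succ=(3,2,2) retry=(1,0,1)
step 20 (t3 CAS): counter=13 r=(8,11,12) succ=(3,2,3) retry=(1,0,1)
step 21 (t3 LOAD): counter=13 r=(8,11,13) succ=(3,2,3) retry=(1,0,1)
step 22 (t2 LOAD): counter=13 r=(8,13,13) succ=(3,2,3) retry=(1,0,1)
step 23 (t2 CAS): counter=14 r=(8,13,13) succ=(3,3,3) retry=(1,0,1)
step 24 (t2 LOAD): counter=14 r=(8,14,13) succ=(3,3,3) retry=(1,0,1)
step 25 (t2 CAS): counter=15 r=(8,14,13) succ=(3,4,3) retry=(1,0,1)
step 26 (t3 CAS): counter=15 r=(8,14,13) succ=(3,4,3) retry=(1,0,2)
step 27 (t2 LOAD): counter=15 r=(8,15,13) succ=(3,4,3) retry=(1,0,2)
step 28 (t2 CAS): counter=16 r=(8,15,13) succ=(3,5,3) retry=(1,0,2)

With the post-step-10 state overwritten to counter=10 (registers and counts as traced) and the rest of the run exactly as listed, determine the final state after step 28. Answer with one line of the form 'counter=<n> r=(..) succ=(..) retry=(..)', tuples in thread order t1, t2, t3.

counter=18 r=(10,17,15) succ=(3,5,3) retry=(1,0,2)

state after step 10 := counter=10 r=(7,6,5) succ=(2,1,0) retry=(1,0,1)
step 11 (t1 LOAD): counter=10 r=(10,6,5) succ=(2,1,0) retry=(1,0,1)
step 12 (t1 CAS): counter=11 r=(10,6,5) succ=(3,1,0) retry=(1,0,1)
step 13 (t3 LOAD): counter=11 r=(10,6,11) succ=(3,1,0) retry=(1,0,1)
step 14 (t3 CAS): counter=12 r=(10,6,11) succ=(3,1,1) retry=(1,0,1)
step 15 (t3 LOAD): counter=12 r=(10,6,12) succ=(3,1,1) retry=(1,0,1)
step 16 (t3 CAS): counter=13 r=(10,6,12) succ=(3,1,2) retry=(1,0,1)
step 17 (t2 LOAD): counter=13 r=(10,13,12) succ=(3,1,2) retry=(1,0,1)
step 18 (t2 CAS): counter=14 r=(10,13,12) succ=(3,2,2) retry=(1,0,1)
step 19 (t3 LOAD): counter=14 r=(10,13,14) succ=(3,2,2) retry=(1,0,1)
step 20 (t3 CAS): counter=15 r=(10,13,14) succ=(3,2,3) retry=(1,0,1)
step 21 (t3 LOAD): counter=15 r=(10,13,15) succ=(3,2,3) retry=(1,0,1)
step 22 (t2 LOAD): counter=15 r=(10,15,15) succ=(3,2,3) retry=(1,0,1)
step 23 (t2 CAS): counter=16 r=(10,15,15) succ=(3,3,3) retry=(1,0,1)
step 24 (t2 LOAD): counter=16 r=(10,16,15) succ=(3,3,3) retry=(1,0,1)
step 25 (t2 CAS): counter=17 r=(10,16,15) succ=(3,4,3) retry=(1,0,1)
step 26 (t3 CAS): counter=17 r=(10,16,15) succ=(3,4,3) retry=(1,0,2)
step 27 (t2 LOAD): counter=17 r=(10,17,15) succ=(3,4,3) retry=(1,0,2)
step 28 (t2 CAS): counter=18 r=(10,17,15) succ=(3,5,3) retry=(1,0,2)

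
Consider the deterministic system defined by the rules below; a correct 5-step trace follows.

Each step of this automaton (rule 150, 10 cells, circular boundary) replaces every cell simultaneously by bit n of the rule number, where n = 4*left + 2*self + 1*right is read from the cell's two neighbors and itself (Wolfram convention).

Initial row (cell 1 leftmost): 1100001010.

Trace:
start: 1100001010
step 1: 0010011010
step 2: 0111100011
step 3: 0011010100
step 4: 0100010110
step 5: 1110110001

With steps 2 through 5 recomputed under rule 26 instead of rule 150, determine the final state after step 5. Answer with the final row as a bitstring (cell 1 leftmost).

1100101010

(re-executing steps 2..5 under rule 26; state before step 2: 0010011010)
step 2: 0101110001
step 3: 0001001010
step 4: 0010110001
step 5: 1100101010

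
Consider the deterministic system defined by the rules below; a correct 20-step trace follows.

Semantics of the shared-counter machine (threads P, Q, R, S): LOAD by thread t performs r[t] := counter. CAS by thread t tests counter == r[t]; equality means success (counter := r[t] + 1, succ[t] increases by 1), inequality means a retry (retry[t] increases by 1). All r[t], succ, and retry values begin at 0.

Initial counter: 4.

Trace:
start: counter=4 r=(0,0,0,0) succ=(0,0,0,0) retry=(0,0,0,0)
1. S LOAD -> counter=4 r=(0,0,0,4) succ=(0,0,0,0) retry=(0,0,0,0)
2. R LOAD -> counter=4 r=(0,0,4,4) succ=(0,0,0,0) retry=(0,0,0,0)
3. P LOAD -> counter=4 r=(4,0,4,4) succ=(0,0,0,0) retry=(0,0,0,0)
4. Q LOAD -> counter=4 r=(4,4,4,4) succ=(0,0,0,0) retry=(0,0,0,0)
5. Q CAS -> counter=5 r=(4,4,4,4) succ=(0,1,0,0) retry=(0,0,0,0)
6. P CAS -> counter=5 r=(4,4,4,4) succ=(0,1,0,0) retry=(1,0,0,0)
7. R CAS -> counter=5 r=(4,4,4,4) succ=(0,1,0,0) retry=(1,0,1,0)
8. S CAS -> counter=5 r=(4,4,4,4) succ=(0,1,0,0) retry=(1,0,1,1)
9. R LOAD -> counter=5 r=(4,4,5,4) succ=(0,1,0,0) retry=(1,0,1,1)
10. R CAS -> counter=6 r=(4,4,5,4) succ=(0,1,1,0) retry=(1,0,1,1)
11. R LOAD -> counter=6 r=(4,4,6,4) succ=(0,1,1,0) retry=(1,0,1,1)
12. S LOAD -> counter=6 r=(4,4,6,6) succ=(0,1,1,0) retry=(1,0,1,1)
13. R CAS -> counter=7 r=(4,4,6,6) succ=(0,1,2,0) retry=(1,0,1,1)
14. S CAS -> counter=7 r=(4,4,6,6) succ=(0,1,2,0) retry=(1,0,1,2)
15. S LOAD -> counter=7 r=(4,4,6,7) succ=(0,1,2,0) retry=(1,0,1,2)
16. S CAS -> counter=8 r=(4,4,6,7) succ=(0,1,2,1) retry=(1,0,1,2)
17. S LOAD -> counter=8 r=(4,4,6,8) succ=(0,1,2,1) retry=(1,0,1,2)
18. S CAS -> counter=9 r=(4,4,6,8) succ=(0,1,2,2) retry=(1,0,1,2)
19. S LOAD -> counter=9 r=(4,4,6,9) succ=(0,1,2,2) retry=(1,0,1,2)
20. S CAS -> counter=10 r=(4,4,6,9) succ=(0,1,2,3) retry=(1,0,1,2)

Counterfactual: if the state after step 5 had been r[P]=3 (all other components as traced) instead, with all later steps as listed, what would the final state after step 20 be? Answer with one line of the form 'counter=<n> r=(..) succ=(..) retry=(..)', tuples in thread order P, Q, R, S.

state after step 5 := counter=5 r=(3,4,4,4) succ=(0,1,0,0) retry=(0,0,0,0)
6. P CAS -> counter=5 r=(3,4,4,4) succ=(0,1,0,0) retry=(1,0,0,0)
7. R CAS -> counter=5 r=(3,4,4,4) succ=(0,1,0,0) retry=(1,0,1,0)
8. S CAS -> counter=5 r=(3,4,4,4) succ=(0,1,0,0) retry=(1,0,1,1)
9. R LOAD -> counter=5 r=(3,4,5,4) succ=(0,1,0,0) retry=(1,0,1,1)
10. R CAS -> counter=6 r=(3,4,5,4) succ=(0,1,1,0) retry=(1,0,1,1)
11. R LOAD -> counter=6 r=(3,4,6,4) succ=(0,1,1,0) retry=(1,0,1,1)
12. S LOAD -> counter=6 r=(3,4,6,6) succ=(0,1,1,0) retry=(1,0,1,1)
13. R CAS -> counter=7 r=(3,4,6,6) succ=(0,1,2,0) retry=(1,0,1,1)
14. S CAS -> counter=7 r=(3,4,6,6) succ=(0,1,2,0) retry=(1,0,1,2)
15. S LOAD -> counter=7 r=(3,4,6,7) succ=(0,1,2,0) retry=(1,0,1,2)
16. S CAS -> counter=8 r=(3,4,6,7) succ=(0,1,2,1) retry=(1,0,1,2)
17. S LOAD -> counter=8 r=(3,4,6,8) succ=(0,1,2,1) retry=(1,0,1,2)
18. S CAS -> counter=9 r=(3,4,6,8) succ=(0,1,2,2) retry=(1,0,1,2)
19. S LOAD -> counter=9 r=(3,4,6,9) succ=(0,1,2,2) retry=(1,0,1,2)
20. S CAS -> counter=10 r=(3,4,6,9) succ=(0,1,2,3) retry=(1,0,1,2)

counter=10 r=(3,4,6,9) succ=(0,1,2,3) retry=(1,0,1,2)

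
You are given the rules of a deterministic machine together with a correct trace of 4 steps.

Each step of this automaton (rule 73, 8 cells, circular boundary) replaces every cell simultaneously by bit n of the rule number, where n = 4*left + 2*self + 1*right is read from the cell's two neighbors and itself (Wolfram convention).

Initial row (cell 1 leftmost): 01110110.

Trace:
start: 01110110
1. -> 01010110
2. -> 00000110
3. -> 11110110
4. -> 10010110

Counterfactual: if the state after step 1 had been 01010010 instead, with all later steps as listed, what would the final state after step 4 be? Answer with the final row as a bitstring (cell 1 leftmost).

00000000

state after step 1 := 01010010
2. -> 00000000
3. -> 11111111
4. -> 00000000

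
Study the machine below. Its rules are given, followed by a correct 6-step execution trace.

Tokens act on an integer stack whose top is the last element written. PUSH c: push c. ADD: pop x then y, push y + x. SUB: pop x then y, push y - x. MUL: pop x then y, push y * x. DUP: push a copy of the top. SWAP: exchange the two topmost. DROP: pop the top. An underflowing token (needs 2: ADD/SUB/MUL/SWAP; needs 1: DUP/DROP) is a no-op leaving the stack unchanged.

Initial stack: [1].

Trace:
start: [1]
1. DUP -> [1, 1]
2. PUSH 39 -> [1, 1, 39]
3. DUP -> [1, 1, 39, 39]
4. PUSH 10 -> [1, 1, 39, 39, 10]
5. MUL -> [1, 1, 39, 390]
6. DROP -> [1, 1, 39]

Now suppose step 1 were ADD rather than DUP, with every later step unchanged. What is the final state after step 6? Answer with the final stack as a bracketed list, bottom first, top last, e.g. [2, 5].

[1, 39]

(re-executing from step 1 with the substitution; state before step 1: [1])
1. ADD -> [1]
2. PUSH 39 -> [1, 39]
3. DUP -> [1, 39, 39]
4. PUSH 10 -> [1, 39, 39, 10]
5. MUL -> [1, 39, 390]
6. DROP -> [1, 39]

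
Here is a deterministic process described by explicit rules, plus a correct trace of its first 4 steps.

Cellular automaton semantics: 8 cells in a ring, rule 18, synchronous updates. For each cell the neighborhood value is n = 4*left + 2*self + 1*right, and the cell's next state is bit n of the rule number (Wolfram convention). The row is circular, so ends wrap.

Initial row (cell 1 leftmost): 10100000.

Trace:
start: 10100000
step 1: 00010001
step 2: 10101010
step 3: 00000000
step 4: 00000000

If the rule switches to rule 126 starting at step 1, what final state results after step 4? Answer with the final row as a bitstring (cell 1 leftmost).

(re-executing steps 1..4 under rule 126; state before step 1: 10100000)
step 1: 11110001
step 2: 00011011
step 3: 10111111
step 4: 11100000

11100000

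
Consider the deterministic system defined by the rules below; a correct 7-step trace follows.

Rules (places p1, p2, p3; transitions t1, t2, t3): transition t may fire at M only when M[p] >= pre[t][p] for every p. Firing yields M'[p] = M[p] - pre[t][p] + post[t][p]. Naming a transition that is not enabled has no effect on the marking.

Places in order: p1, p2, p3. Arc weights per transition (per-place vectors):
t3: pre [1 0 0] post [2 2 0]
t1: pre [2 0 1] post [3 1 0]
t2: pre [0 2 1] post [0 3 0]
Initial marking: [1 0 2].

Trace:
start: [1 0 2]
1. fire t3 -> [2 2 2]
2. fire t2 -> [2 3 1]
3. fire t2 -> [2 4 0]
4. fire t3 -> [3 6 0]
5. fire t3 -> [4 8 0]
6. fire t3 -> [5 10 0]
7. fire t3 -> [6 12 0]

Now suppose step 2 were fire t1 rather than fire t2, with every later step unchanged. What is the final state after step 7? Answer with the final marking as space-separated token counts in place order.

(re-executing from step 2 with the substitution; state before step 2: [2 2 2])
2. fire t1 -> [3 3 1]
3. fire t2 -> [3 4 0]
4. fire t3 -> [4 6 0]
5. fire t3 -> [5 8 0]
6. fire t3 -> [6 10 0]
7. fire t3 -> [7 12 0]

7 12 0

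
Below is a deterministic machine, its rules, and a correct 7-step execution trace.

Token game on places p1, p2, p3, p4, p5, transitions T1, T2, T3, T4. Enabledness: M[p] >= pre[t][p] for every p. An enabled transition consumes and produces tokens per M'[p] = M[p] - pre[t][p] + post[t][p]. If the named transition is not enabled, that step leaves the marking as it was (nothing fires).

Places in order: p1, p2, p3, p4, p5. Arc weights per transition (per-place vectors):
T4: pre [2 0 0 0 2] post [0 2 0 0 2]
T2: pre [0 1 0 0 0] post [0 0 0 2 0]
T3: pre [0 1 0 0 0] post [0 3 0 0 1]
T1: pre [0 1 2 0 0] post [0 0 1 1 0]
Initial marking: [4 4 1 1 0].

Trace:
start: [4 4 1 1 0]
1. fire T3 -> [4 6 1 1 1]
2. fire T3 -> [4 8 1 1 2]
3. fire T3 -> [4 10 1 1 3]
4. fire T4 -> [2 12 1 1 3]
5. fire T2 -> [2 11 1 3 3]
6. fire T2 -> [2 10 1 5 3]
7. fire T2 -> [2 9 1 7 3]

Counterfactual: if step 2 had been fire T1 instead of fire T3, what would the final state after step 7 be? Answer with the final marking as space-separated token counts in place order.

(re-executing from step 2 with the substitution; state before step 2: [4 6 1 1 1])
2. fire T1 -> [4 6 1 1 1]
3. fire T3 -> [4 8 1 1 2]
4. fire T4 -> [2 10 1 1 2]
5. fire T2 -> [2 9 1 3 2]
6. fire T2 -> [2 8 1 5 2]
7. fire T2 -> [2 7 1 7 2]

2 7 1 7 2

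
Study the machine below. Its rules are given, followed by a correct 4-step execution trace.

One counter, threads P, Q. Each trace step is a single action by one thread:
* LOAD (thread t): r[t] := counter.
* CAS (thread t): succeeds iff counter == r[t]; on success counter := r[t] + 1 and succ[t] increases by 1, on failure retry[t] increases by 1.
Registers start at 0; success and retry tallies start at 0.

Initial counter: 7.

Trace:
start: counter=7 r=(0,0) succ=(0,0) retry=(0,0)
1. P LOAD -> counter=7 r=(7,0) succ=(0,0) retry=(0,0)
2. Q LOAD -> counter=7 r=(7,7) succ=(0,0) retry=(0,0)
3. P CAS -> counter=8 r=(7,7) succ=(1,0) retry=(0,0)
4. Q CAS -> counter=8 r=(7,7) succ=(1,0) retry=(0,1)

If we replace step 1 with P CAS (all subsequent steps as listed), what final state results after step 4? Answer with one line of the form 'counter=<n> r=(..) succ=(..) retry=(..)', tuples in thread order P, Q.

(re-executing from step 1 with the substitution; state before step 1: counter=7 r=(0,0) succ=(0,0) retry=(0,0))
1. P CAS -> counter=7 r=(0,0) succ=(0,0) retry=(1,0)
2. Q LOAD -> counter=7 r=(0,7) succ=(0,0) retry=(1,0)
3. P CAS -> counter=7 r=(0,7) succ=(0,0) retry=(2,0)
4. Q CAS -> counter=8 r=(0,7) succ=(0,1) retry=(2,0)

counter=8 r=(0,7) succ=(0,1) retry=(2,0)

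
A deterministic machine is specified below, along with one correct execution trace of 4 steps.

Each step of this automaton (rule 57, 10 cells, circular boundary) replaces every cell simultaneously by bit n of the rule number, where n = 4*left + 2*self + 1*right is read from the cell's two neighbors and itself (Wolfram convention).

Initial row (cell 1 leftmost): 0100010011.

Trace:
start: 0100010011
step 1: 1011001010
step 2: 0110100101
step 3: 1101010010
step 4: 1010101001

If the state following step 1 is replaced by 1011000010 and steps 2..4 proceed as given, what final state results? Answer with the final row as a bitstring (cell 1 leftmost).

state after step 1 := 1011000010
step 2: 0110111001
step 3: 1101100100
step 4: 1011010010

1011010010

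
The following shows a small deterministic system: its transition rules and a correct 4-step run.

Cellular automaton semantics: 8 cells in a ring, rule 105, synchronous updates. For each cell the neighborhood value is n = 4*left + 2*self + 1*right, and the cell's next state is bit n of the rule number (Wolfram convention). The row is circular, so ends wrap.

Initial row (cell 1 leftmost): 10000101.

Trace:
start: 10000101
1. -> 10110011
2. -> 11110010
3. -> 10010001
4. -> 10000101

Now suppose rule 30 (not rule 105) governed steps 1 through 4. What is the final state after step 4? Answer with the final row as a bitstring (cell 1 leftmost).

(re-executing steps 1..4 under rule 30; state before step 1: 10000101)
1. -> 01001101
2. -> 01111001
3. -> 01000111
4. -> 01101100

01101100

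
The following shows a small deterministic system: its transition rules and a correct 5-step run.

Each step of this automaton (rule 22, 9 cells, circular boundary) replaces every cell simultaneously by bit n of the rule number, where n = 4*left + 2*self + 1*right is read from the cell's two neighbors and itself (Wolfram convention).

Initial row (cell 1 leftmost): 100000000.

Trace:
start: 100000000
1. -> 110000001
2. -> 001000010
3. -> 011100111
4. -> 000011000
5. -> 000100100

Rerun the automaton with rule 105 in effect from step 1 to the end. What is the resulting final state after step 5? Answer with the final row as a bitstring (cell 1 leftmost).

(re-executing steps 1..5 under rule 105; state before step 1: 100000000)
1. -> 001111110
2. -> 101000010
3. -> 010011001
4. -> 100011000
5. -> 001011010

001011010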